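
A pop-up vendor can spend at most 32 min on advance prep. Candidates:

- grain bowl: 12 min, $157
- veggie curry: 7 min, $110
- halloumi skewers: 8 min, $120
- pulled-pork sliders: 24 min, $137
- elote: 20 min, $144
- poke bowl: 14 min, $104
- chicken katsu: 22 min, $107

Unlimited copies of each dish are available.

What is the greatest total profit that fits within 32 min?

480

Greedy by ratio would take 4×veggie curry: 28 min used, total 440.
The 28 min tied up in 4×veggie curry is better spent on 4×halloumi skewers — total rises to 480 (32 min).
No other feasible combination exceeds 480.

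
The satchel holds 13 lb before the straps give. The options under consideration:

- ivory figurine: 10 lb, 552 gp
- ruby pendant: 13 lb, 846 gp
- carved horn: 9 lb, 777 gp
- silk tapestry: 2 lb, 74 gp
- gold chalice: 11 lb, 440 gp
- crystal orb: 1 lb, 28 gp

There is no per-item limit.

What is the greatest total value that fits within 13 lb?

925

Best packing: carved horn + 2×silk tapestry — 13 lb, 925 total.
Every other selection either busts 13 lb or fails to beat 925.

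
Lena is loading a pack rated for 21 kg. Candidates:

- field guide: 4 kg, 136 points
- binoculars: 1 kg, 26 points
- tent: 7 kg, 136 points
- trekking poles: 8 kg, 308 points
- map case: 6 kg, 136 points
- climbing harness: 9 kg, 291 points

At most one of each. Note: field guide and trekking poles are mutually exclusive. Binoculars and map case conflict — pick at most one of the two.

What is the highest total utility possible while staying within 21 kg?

By utility per kg: trekking poles 38.50, field guide 34.00, climbing harness 32.33, binoculars 26.00 lead.
Binoculars + trekking poles + climbing harness uses 18 of the 21 kg and totals 625.
No other feasible combination exceeds 625.

625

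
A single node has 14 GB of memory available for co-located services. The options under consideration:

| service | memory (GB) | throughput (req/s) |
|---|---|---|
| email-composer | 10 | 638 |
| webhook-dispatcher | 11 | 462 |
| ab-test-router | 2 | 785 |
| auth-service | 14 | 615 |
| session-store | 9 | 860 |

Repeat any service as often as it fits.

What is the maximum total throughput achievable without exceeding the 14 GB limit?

5495

Taking 7×ab-test-router: 14 GB used, 5495 in throughput.
Every other selection either busts 14 GB or fails to beat 5495.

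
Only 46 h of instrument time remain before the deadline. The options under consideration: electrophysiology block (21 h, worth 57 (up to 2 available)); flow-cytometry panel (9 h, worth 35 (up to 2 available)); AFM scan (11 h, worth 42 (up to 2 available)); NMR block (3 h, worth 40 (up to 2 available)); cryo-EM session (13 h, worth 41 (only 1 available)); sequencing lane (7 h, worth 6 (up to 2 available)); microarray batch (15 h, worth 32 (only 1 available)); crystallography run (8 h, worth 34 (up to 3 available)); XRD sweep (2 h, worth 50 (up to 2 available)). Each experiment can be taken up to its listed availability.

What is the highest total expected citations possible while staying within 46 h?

Taking the top-ratio experiments first gives flow-cytometry panel + 2×NMR block + 3×crystallography run + 2×XRD sweep for 317 (43 h).
Replace crystallography run with AFM scan: the trade gains 8 net, giving 325 at 46 h.

325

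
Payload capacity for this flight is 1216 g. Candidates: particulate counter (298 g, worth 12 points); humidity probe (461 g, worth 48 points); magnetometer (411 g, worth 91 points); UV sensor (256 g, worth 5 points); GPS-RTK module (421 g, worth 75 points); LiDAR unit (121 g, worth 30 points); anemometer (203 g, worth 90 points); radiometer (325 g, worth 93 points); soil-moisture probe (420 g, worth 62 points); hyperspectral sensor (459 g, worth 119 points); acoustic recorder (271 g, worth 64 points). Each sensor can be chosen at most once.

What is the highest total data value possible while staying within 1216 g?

338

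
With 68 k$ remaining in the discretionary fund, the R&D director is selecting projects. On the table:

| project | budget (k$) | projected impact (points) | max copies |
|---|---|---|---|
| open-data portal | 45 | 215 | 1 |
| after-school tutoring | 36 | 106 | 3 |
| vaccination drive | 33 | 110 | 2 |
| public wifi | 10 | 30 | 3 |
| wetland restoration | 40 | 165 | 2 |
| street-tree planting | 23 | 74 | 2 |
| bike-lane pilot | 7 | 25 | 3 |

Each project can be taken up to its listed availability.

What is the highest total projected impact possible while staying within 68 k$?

Taking open-data portal + 3×bike-lane pilot: 66 k$ used, 290 in projected impact.
That's the maximum — no swap from here does better than 290.

290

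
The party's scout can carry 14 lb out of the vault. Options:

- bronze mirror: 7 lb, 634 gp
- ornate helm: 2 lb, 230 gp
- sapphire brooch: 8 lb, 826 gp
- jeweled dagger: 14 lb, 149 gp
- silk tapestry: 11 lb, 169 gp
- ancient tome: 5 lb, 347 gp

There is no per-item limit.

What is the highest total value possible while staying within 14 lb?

1610

Ranking by ratio (value/lb): ornate helm 115.00, sapphire brooch 103.25, bronze mirror 90.57, ancient tome 69.40.
7×ornate helm uses 14 of the 14 lb and totals 1610.
Every other selection either busts 14 lb or fails to beat 1610.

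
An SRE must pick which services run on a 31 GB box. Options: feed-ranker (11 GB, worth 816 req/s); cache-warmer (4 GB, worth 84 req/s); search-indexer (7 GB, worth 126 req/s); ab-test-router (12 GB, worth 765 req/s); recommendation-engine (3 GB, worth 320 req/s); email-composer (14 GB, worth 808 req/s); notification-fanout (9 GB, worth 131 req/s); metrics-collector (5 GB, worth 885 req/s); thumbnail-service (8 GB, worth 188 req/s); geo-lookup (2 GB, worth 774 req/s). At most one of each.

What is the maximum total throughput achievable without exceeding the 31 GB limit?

3240

Greedy by ratio would take feed-ranker + recommendation-engine + metrics-collector + thumbnail-service + geo-lookup: 29 GB used, total 2983.
Dropping recommendation-engine and thumbnail-service frees 11 GB; slotting in ab-test-router (12 GB) lifts the total to 3240 at 30 GB.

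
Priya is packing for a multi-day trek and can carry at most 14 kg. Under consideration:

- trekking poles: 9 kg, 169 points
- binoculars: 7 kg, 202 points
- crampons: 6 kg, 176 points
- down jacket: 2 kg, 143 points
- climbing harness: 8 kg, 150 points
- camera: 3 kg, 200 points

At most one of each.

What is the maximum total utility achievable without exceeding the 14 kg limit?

Filling by ratio: crampons + down jacket + camera for 519, with 3 kg left unused.
Replace crampons with binoculars: the trade gains 26 net, giving 545 at 12 kg.
No other feasible combination exceeds 545.

545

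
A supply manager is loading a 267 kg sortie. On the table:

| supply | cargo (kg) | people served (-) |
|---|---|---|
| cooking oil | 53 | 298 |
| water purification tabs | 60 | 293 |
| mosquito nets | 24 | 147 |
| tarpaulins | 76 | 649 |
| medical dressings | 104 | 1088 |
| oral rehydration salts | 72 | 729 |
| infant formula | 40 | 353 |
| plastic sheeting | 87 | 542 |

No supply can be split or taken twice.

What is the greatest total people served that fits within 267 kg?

Greedy by ratio would take mosquito nets + medical dressings + oral rehydration salts + infant formula: 240 kg used, total 2317.
Dropping mosquito nets and infant formula frees 64 kg; slotting in tarpaulins (76 kg) lifts the total to 2466 at 252 kg.
Runner-up medical dressings + oral rehydration salts + plastic sheeting tops out at 2359.

2466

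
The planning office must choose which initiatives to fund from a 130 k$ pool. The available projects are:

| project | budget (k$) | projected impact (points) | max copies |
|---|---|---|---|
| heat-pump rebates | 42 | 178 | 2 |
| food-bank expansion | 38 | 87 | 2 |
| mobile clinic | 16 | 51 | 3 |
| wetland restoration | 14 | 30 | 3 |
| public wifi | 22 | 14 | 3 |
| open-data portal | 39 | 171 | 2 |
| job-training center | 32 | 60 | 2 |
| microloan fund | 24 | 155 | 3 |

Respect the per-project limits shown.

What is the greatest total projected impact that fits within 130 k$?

694

By projected impact per k$: microloan fund 6.46, open-data portal 4.38, heat-pump rebates 4.24, mobile clinic 3.19 lead.
Greedy by ratio would take mobile clinic + open-data portal + 3×microloan fund: 127 k$ used, total 687.
Dropping open-data portal frees 39 k$; slotting in heat-pump rebates (42 k$) lifts the total to 694 at 130 k$.
Every other selection either busts 130 k$ or exceeds an availability limit or fails to beat 694.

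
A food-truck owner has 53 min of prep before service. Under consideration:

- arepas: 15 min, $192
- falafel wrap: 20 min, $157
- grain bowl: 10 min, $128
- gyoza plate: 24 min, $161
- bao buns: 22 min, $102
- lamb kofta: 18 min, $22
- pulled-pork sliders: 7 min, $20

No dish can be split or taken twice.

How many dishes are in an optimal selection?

4

The maximum profit within 53 min is 497.
For example arepas + falafel wrap + grain bowl + pulled-pork sliders achieves it, using 52 min.
Every optimal selection uses 4 dishes.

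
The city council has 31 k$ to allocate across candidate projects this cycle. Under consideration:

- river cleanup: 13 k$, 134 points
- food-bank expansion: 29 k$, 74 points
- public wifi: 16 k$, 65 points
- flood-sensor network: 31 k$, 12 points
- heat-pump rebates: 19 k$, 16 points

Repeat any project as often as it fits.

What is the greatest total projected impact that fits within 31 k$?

268

2×river cleanup uses 26 of the 31 k$ and totals 268.
The spare 5 k$ is too small for any remaining project, and no exchange beats 268.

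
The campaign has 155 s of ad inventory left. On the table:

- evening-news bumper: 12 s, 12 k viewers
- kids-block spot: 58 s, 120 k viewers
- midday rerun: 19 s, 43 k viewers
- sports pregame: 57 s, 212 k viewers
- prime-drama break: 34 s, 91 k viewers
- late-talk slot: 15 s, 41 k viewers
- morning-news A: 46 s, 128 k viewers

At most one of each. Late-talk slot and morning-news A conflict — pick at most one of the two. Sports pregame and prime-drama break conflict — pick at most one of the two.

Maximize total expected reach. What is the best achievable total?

Taking kids-block spot + midday rerun + sports pregame + late-talk slot: 149 s used, 416 in expected reach.

416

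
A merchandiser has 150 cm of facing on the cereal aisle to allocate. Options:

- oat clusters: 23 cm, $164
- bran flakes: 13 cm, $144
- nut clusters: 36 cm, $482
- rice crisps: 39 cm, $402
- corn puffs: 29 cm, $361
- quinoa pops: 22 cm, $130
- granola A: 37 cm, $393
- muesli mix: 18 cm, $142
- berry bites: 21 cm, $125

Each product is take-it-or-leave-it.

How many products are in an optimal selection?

4

Best achievable weekly sales is 1638.
One optimal bundle: nut clusters + rice crisps + corn puffs + granola A (141 cm).
Any selection reaching 1638 contains exactly 4 products.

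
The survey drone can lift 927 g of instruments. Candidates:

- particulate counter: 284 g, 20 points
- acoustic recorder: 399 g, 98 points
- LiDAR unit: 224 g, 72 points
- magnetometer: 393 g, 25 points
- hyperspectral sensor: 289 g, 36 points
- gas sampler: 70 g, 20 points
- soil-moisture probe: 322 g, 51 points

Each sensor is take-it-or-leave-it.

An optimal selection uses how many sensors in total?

Best achievable data value is 206.
One optimal bundle: acoustic recorder + LiDAR unit + hyperspectral sensor (912 g).
Any selection reaching 206 contains exactly 3 sensors.

3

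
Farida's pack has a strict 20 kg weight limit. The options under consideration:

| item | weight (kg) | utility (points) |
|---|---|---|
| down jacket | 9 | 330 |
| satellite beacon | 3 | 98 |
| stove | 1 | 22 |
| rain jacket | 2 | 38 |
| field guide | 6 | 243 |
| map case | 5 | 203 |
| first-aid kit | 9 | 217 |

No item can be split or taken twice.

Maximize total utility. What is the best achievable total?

776

Taking down jacket + field guide + map case: 20 kg used, 776 in utility.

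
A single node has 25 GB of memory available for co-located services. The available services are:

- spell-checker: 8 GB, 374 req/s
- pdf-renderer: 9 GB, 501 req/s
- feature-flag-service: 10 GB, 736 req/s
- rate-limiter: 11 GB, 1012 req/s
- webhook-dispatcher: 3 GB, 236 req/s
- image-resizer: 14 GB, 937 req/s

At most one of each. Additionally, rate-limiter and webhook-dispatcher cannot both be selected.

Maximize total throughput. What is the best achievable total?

1949

Ranking by ratio (throughput/GB): rate-limiter 92.00, webhook-dispatcher 78.67, feature-flag-service 73.60, image-resizer 66.93.
Best packing: rate-limiter + image-resizer — 25 GB, 1949 total.
Runner-up feature-flag-service + rate-limiter tops out at 1748.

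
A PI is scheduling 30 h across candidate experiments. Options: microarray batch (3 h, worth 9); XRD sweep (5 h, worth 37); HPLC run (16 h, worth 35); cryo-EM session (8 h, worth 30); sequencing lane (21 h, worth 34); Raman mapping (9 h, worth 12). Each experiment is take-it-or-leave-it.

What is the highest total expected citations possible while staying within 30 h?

102

Filling by ratio: microarray batch + XRD sweep + cryo-EM session + Raman mapping for 88, with 5 h left unused.
Replace microarray batch and Raman mapping with HPLC run: the trade gains 14 net, giving 102 at 29 h.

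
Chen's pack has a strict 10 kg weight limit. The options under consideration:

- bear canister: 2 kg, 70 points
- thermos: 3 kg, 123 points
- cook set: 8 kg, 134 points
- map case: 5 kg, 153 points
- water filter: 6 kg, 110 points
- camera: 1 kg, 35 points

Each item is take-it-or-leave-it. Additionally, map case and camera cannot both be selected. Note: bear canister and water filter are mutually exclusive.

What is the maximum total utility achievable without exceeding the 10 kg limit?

346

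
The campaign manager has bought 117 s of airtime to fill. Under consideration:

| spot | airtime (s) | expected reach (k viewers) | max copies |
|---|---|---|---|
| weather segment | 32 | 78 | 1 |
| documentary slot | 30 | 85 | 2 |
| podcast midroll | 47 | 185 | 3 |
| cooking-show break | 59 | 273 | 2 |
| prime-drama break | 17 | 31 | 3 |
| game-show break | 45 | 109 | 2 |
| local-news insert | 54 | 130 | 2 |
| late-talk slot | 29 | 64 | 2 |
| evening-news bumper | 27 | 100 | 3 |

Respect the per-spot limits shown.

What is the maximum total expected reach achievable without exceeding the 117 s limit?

473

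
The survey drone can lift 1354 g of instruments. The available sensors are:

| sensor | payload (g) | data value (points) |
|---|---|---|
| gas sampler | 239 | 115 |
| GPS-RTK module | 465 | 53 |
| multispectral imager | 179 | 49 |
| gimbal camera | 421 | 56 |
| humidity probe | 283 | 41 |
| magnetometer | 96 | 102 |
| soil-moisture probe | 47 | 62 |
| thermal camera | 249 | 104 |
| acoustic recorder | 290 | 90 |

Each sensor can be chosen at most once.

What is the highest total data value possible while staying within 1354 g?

A density-first pass picks gas sampler + multispectral imager + magnetometer + soil-moisture probe + thermal camera + acoustic recorder — 522 at 1100 g.
Replace multispectral imager with gimbal camera: the trade gains 7 net, giving 529 at 1342 g.

529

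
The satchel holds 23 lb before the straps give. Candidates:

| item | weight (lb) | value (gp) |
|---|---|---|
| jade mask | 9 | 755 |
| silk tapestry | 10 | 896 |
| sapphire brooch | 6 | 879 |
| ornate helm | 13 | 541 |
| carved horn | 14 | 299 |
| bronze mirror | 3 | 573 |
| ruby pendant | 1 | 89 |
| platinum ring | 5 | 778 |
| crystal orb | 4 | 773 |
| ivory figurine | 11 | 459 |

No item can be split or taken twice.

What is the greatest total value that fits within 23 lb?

3121

The ratio heuristic lands on sapphire brooch + bronze mirror + ruby pendant + platinum ring + crystal orb (3092) but leaves 4 lb idle.
Replace ruby pendant and platinum ring with silk tapestry: the trade gains 29 net, giving 3121 at 23 lb.
Runner-up silk tapestry + bronze mirror + ruby pendant + platinum ring + crystal orb tops out at 3109.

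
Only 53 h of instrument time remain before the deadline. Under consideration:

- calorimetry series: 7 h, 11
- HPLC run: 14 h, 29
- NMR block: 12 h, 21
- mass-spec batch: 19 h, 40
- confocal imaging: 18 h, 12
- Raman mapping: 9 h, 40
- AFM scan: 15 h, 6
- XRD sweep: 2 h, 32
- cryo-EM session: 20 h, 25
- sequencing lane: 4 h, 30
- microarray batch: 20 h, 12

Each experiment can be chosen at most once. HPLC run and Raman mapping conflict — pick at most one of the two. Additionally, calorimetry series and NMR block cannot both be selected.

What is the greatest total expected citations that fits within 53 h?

163

Best packing: NMR block + mass-spec batch + Raman mapping + XRD sweep + sequencing lane — 46 h, 163 total.
Runner-up mass-spec batch + confocal imaging + Raman mapping + XRD sweep + sequencing lane tops out at 154.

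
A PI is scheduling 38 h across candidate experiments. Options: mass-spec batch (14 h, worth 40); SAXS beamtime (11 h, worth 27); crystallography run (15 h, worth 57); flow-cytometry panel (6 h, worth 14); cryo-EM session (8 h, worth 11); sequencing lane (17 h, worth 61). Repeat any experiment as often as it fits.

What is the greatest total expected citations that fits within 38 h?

By expected citations per h: crystallography run 3.80, sequencing lane 3.59, mass-spec batch 2.86 lead.
Greedy by ratio would take 2×crystallography run + flow-cytometry panel: 36 h used, total 128.
Dropping crystallography run frees 15 h; slotting in sequencing lane (17 h) lifts the total to 132 at 38 h.
Every other selection either busts 38 h or fails to beat 132.

132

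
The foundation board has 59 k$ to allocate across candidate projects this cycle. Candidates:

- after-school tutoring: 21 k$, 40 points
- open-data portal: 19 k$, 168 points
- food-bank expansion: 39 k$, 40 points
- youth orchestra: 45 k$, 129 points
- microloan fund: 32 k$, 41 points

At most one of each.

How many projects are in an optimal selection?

2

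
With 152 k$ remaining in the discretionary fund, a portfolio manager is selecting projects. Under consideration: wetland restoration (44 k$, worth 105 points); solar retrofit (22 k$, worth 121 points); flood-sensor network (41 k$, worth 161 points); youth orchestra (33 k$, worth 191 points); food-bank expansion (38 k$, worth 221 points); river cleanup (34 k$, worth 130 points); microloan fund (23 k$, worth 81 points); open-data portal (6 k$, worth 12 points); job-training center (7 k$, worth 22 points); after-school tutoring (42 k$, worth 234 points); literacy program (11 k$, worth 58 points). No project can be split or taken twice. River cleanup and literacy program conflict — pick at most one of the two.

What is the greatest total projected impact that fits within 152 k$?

Solar retrofit + youth orchestra + food-bank expansion + open-data portal + after-school tutoring + literacy program uses 152 of the 152 k$ and totals 837.

837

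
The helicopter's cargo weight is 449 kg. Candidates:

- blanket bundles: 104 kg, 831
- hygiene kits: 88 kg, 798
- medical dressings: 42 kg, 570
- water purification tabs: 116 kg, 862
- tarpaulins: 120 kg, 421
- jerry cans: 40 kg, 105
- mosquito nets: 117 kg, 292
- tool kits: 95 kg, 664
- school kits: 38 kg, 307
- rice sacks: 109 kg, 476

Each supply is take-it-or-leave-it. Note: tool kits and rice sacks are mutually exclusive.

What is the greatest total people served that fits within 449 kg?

3725

Filling by ratio: blanket bundles + hygiene kits + medical dressings + water purification tabs + jerry cans + school kits for 3473, with 21 kg left unused.
Dropping jerry cans and school kits frees 78 kg; slotting in tool kits (95 kg) lifts the total to 3725 at 445 kg.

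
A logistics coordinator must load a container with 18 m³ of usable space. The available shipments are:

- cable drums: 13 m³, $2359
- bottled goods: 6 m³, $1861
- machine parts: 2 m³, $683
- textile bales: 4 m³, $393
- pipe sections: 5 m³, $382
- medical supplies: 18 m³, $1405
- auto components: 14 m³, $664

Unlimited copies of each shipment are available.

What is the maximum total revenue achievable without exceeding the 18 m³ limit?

9×machine parts uses 18 of the 18 m³ and totals 6147.

6147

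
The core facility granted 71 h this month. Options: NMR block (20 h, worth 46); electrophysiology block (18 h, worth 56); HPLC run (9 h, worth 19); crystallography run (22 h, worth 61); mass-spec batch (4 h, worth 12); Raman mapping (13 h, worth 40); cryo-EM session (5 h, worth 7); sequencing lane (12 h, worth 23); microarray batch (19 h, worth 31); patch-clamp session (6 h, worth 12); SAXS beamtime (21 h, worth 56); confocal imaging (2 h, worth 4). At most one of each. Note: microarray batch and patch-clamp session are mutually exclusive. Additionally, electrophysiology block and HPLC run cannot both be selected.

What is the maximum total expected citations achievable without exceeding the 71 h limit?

Best packing: electrophysiology block + crystallography run + mass-spec batch + patch-clamp session + SAXS beamtime — 71 h, 197 total.

197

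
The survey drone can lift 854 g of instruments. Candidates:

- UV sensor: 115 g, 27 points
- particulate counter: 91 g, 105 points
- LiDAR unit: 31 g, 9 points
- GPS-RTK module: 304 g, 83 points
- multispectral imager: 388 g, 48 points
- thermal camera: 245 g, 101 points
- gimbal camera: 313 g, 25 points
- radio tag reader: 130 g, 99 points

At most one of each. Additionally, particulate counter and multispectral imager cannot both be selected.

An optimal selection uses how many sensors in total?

Best achievable data value is 397.
particulate counter + LiDAR unit + GPS-RTK module + thermal camera + radio tag reader hits 397 at 801 g.
All optima have 5 sensors.

5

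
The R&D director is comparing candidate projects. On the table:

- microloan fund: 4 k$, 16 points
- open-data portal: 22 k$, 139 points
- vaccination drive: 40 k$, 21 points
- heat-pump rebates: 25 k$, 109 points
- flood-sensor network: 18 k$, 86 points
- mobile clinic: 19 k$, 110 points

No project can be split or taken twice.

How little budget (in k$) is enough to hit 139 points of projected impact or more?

Need the lightest bundle worth ≥ 139.
open-data portal: 139 projected impact at 22 k$.
No combination under 22 k$ hits 139.

22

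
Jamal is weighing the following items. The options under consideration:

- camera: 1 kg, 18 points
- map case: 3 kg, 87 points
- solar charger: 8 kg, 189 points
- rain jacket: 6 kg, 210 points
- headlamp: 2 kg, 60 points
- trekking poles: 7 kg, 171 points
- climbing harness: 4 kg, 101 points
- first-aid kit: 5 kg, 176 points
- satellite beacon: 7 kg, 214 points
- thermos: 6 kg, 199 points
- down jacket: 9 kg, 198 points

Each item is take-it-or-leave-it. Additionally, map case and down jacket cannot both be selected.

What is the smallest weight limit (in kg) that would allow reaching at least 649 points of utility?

20

Look for the lowest-weight combination reaching 649.
Taking rain jacket + headlamp + first-aid kit + satellite beacon gives 660 (≥ 649) for 20 kg.
Below 20 kg the best achievable stays under 649.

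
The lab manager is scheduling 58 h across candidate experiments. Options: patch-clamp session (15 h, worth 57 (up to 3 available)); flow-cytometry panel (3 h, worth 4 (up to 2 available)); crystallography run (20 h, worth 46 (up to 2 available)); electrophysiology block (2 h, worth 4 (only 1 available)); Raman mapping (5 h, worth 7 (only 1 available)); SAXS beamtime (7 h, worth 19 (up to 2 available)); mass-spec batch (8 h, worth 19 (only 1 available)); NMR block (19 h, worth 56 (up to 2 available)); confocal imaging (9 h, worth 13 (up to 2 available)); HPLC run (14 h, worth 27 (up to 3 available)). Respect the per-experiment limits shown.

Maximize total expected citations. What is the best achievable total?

By expected citations per h: patch-clamp session 3.80, NMR block 2.95, SAXS beamtime 2.71 lead.
3×patch-clamp session + flow-cytometry panel + electrophysiology block + mass-spec batch uses 58 of the 58 h and totals 198.

198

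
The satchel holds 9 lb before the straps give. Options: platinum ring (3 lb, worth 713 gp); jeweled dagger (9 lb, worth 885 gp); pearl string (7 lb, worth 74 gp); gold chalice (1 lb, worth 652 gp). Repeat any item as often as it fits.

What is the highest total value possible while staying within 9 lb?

5868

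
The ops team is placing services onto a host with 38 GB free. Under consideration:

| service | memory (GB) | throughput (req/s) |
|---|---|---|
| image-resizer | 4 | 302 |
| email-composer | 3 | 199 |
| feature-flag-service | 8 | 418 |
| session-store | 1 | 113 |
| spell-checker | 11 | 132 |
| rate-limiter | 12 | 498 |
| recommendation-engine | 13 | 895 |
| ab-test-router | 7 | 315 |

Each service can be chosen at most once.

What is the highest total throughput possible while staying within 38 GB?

Best packing: image-resizer + email-composer + feature-flag-service + session-store + recommendation-engine + ab-test-router — 36 GB, 2242 total.
The closest alternative, image-resizer + feature-flag-service + session-store + rate-limiter + recommendation-engine, reaches only 2226.

2242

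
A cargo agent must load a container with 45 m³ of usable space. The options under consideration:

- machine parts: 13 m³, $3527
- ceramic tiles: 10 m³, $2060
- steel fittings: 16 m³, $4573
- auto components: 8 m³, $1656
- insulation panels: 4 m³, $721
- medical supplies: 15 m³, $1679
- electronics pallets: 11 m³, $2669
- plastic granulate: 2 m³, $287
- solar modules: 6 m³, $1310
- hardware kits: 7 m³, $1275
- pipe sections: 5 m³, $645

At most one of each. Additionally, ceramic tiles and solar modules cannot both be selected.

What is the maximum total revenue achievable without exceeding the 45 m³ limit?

11490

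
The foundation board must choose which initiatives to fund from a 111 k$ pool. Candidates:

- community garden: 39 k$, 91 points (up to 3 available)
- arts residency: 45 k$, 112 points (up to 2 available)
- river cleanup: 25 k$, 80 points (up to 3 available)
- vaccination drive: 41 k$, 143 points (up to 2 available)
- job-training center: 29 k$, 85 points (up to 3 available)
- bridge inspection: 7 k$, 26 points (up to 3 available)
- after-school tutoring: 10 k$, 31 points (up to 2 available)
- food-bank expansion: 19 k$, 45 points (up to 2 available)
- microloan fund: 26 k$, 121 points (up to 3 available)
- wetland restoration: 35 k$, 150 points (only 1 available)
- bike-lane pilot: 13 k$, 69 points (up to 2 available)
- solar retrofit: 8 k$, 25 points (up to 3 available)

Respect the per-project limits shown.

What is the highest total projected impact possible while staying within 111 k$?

Bridge inspection + 3×microloan fund + 2×bike-lane pilot uses 111 of the 111 k$ and totals 527.

527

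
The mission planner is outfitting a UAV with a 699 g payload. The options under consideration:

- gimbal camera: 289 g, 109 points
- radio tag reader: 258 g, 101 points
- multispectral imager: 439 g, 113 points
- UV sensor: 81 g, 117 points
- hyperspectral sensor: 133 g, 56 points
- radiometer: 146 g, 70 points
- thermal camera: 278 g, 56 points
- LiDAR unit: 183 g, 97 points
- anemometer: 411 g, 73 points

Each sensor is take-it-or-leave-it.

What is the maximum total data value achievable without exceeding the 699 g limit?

Density check — UV sensor 1.44, LiDAR unit 0.53, radiometer 0.48 are the best per g.
A density-first pass picks UV sensor + hyperspectral sensor + radiometer + LiDAR unit — 340 at 543 g.
Dropping hyperspectral sensor frees 133 g; slotting in gimbal camera (289 g) lifts the total to 393 at 699 g.

393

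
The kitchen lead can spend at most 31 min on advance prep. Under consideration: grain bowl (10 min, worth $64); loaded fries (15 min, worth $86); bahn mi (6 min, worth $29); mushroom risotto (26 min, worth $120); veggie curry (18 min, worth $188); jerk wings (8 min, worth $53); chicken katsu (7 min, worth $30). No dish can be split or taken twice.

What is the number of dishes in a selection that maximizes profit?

2

Optimal total is 252.
One optimal bundle: grain bowl + veggie curry (28 min).
Any selection reaching 252 contains exactly 2 dishes.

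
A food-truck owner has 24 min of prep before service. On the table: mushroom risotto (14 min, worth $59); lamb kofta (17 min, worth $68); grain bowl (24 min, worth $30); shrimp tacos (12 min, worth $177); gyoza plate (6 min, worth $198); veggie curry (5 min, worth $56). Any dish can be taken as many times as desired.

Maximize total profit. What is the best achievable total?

Best packing: 4×gyoza plate — 24 min, 792 total.
Every other selection either busts 24 min or fails to beat 792.

792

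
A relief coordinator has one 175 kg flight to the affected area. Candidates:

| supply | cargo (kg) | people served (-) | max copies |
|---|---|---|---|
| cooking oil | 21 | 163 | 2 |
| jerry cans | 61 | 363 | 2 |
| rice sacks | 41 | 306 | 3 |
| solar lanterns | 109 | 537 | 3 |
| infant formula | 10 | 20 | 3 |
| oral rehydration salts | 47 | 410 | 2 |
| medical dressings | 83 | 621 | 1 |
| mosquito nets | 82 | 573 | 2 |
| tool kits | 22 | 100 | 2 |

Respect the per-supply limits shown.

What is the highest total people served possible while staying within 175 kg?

Greedy by ratio would take 2×cooking oil + infant formula + 2×oral rehydration salts + tool kits: 168 kg used, total 1266.
Dropping infant formula and oral rehydration salts and tool kits frees 79 kg; slotting in medical dressings (83 kg) lifts the total to 1357 at 172 kg.
That's the maximum — no swap from here does better than 1357.

1357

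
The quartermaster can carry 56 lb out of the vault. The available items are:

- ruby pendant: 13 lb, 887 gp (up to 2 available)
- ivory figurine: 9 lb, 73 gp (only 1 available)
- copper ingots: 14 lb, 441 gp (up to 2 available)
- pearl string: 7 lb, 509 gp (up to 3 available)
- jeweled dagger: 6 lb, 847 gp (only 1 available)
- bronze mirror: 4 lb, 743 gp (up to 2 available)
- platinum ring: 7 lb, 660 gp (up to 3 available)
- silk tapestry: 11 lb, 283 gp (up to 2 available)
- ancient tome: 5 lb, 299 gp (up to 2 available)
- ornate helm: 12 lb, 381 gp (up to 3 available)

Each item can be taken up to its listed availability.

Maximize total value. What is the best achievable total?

5840

Taking 3×pearl string + jeweled dagger + 2×bronze mirror + 3×platinum ring: 56 lb used, 5840 in value.
Nothing else within 56 lb beats 5840.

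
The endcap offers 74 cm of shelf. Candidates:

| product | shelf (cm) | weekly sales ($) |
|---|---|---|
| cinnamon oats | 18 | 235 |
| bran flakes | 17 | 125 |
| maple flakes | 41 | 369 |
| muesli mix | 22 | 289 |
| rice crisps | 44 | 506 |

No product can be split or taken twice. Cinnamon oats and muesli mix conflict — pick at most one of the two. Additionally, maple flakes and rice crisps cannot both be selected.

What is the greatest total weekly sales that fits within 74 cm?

By weekly sales per cm: muesli mix 13.14, cinnamon oats 13.06, rice crisps 11.50 lead.
Muesli mix + rice crisps uses 66 of the 74 cm and totals 795.

795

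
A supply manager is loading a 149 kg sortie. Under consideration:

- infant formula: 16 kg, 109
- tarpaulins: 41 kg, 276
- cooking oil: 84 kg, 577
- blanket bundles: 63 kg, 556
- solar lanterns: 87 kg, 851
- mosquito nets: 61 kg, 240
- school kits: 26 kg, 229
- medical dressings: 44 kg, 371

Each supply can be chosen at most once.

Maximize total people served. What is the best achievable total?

Taking the top-ratio supplies first gives infant formula + solar lanterns + school kits for 1189 (129 kg).
Replace school kits with medical dressings: the trade gains 142 net, giving 1331 at 147 kg.
The spare 2 kg is too small for any remaining supply, and no exchange beats 1331.

1331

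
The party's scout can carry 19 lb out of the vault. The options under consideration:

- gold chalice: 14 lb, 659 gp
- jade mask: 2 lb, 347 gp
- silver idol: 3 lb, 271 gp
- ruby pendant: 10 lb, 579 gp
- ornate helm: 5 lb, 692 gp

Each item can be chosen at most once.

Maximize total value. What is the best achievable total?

1618

By value per lb: jade mask 173.50, ornate helm 138.40, silver idol 90.33, ruby pendant 57.90 lead.
Taking the top-ratio items first gives jade mask + silver idol + ornate helm for 1310 (10 lb).
Dropping silver idol frees 3 lb; slotting in ruby pendant (10 lb) lifts the total to 1618 at 17 lb.
No other feasible combination exceeds 1618.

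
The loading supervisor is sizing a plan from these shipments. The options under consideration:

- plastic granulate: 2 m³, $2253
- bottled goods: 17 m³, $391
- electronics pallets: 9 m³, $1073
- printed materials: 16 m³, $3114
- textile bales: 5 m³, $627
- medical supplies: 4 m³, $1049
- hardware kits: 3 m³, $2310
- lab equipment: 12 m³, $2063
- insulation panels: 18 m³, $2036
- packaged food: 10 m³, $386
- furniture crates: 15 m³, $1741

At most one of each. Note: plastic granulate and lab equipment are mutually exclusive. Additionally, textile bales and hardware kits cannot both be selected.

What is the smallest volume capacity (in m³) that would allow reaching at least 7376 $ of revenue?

21

Need the lightest bundle worth ≥ 7376.
Taking plastic granulate + printed materials + hardware kits gives 7677 (≥ 7376) for 21 m³.
Any bundle with less than 21 m³ falls short of 7376.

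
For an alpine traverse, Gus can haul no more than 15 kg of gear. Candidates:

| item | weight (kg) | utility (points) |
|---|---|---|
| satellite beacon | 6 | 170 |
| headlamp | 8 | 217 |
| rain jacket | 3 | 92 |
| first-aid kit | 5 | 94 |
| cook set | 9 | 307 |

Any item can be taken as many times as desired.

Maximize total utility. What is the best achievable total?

The ratio ordering already packs tightly: 2×rain jacket + cook set, 15 kg, 491.
Nothing else within 15 kg beats 491.

491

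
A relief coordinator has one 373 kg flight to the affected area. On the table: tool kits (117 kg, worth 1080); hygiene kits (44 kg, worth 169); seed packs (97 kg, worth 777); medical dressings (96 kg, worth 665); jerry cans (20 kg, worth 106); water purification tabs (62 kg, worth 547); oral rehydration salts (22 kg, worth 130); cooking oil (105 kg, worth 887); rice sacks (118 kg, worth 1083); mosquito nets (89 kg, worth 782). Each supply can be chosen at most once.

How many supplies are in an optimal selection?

Optimal total is 3296.
For example tool kits + water purification tabs + cooking oil + mosquito nets achieves it, using 373 kg.
All optima have 4 supplies.

4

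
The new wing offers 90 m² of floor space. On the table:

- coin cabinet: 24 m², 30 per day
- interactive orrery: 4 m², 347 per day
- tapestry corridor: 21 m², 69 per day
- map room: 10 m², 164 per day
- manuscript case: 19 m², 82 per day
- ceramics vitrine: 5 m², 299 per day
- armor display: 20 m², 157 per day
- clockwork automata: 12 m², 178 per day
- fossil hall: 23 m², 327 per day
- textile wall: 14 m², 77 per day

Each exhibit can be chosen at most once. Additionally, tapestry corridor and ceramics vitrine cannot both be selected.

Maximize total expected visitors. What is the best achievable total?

1549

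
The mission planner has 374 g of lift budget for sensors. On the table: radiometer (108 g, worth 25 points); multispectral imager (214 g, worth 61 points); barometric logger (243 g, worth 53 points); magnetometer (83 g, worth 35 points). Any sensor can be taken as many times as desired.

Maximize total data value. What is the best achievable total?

140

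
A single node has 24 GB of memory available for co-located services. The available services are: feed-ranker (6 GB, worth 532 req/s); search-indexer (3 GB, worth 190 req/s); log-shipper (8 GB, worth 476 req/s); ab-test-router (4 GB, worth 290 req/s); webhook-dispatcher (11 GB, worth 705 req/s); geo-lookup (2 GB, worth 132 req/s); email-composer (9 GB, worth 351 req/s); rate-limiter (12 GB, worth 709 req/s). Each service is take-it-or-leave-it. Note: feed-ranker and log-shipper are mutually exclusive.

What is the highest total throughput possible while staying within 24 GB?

The ratio heuristic lands on feed-ranker + ab-test-router + webhook-dispatcher + geo-lookup (1659) but leaves 1 GB idle.
Dropping geo-lookup frees 2 GB; slotting in search-indexer (3 GB) lifts the total to 1717 at 24 GB.
Next best is feed-ranker + ab-test-router + geo-lookup + rate-limiter at 1663 (24 GB) — short by 54.

1717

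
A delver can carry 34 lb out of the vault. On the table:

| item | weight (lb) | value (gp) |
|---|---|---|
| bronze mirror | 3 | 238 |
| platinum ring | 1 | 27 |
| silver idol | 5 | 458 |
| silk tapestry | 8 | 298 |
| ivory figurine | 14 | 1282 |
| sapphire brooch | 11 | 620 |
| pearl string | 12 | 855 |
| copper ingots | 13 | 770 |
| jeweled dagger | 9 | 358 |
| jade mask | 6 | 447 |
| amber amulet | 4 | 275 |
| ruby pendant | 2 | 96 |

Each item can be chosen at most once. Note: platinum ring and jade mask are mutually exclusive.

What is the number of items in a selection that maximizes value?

Optimal total is 2833.
For example bronze mirror + silver idol + ivory figurine + pearl string achieves it, using 34 lb.
Every optimal selection uses 4 items.

4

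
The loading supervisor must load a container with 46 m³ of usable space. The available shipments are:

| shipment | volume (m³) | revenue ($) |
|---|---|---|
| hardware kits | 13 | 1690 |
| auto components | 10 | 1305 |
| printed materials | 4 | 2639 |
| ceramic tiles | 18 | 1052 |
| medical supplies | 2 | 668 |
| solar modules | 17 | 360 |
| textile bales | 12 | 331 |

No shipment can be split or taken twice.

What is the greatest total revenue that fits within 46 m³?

By revenue per m³: printed materials 659.75, medical supplies 334.00, auto components 130.50 lead.
Taking the top-ratio shipments first gives hardware kits + auto components + printed materials + medical supplies + textile bales for 6633 (41 m³).
The 14 m³ tied up in medical supplies and textile bales is better spent on ceramic tiles — total rises to 6686 (45 m³).
Next best is hardware kits + auto components + printed materials + medical supplies + solar modules at 6662 (46 m³) — short by 24.

6686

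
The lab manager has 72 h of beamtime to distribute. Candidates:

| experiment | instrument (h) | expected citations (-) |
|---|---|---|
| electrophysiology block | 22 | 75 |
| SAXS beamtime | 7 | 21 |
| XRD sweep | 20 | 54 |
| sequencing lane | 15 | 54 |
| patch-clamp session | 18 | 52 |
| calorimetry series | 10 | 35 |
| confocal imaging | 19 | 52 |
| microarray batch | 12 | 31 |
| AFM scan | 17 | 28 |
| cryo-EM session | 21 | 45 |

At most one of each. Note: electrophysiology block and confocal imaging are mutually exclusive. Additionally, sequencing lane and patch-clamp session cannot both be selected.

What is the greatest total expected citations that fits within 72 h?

Best packing: electrophysiology block + XRD sweep + sequencing lane + calorimetry series — 67 h, 218 total.

218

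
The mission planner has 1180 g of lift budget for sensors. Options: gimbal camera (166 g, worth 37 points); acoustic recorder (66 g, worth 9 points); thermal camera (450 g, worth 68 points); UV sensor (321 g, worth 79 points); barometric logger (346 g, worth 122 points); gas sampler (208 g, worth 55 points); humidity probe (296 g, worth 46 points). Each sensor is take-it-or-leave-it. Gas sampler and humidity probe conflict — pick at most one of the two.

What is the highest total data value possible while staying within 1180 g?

Best packing: gimbal camera + acoustic recorder + UV sensor + barometric logger + gas sampler — 1107 g, 302 total.
No other feasible combination exceeds 302.

302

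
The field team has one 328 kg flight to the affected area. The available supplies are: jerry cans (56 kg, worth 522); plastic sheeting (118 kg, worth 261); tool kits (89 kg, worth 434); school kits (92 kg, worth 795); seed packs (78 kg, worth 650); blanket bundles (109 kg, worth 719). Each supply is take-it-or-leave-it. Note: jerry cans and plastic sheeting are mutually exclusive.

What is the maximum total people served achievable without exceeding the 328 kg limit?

Ranking by ratio (people served/kg): jerry cans 9.32, school kits 8.64, seed packs 8.33.
Jerry cans + tool kits + school kits + seed packs uses 315 of the 328 kg and totals 2401.
Runner-up school kits + seed packs + blanket bundles tops out at 2164.

2401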